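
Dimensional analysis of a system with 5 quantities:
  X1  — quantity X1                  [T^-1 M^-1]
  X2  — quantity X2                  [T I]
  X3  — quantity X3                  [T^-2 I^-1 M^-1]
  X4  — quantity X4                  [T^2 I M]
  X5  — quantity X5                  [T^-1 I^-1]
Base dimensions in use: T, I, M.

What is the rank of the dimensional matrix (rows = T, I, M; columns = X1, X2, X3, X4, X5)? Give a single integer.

Write exponents as rows T,I,M / cols X1,X2,X3,X4,X5:
  T: [-1  1 -2  2 -1]
  I: [ 0  1 -1  1 -1]
  M: [-1  0 -1  1  0]
Row reduction gives pivot columns X1,X2; rank = 2

2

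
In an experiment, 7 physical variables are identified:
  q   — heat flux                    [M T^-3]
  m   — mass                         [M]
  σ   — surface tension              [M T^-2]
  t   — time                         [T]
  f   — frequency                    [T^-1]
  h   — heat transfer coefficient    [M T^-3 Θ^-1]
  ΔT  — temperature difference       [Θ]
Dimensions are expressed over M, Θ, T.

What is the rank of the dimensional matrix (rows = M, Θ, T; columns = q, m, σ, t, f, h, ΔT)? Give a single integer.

Exponent matrix [M,Θ,T] × [q,m,σ,t,f,h,ΔT]:
  M: [ 1  1  1  0  0  1  0]
  Θ: [ 0  0  0  0  0 -1  1]
  T: [-3  0 -2  1 -1 -3  0]
RREF → pivots at {q,m,h} ⇒ r = 3

3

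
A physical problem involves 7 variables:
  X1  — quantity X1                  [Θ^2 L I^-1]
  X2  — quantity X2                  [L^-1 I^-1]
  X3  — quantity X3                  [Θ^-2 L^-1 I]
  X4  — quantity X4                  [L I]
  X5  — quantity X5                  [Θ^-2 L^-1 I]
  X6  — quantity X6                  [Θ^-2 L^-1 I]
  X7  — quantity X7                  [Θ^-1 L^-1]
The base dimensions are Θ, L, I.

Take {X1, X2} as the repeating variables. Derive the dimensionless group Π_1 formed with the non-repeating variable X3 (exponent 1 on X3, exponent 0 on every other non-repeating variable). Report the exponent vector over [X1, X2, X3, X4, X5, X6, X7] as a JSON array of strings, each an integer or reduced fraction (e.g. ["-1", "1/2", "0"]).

["1", "0", "1", "0", "0", "0", "0"]

Exponent matrix [Θ,L,I] × [X1,X2,X3,X4,X5,X6,X7]:
  Θ: [ 2  0 -2  0 -2 -2 -1]
  L: [ 1 -1 -1  1 -1 -1 -1]
  I: [-1 -1  1  1  1  1  0]
Echelon form has 2 nonzero rows (pivots: X1,X2)
Repeat: X1,X2; free: X3,X4,X5,X6,X7
RREF:
  r0: [   1    0   -1    0   -1   -1 -1/2]
  r1: [   0    1    0   -1    0    0  1/2]
  r2: [   0    0    0    0    0    0    0]
Fix exponent of X3 at 1, X4 at 0, X5 at 0, X6 at 0, X7 at 0; solve each RREF row for its pivot's exponent:
  r0: exp(X1) + (-1)·1 = 0 ⇒ exp(X1) = 1
  r1: exp(X2) + (0)·1 = 0 ⇒ exp(X2) = 0
Π_1 = X1 · X3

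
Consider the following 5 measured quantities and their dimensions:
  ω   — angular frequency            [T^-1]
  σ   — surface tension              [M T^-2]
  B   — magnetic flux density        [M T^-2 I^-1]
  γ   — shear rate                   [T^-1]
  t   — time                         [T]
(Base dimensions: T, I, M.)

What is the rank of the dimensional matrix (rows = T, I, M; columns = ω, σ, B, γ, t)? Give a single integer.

Dimensional matrix (T×I×M by ω×σ×B×γ×t):
  T: [-1 -2 -2 -1  1]
  I: [ 0  0 -1  0  0]
  M: [ 0  1  1  0  0]
RREF → pivots at {ω,σ,B} ⇒ r = 3

3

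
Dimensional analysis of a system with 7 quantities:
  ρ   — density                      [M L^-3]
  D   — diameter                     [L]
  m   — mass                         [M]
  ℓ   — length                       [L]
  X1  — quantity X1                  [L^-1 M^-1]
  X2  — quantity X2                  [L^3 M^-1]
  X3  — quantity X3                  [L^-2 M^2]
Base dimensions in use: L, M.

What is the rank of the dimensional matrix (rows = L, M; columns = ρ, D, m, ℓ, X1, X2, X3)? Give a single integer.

Dimensional matrix (L×M by ρ×D×m×ℓ×X1×X2×X3):
  L: [-3  1  0  1 -1  3 -2]
  M: [ 1  0  1  0 -1 -1  2]
RREF → pivots at {ρ,D} ⇒ r = 2

2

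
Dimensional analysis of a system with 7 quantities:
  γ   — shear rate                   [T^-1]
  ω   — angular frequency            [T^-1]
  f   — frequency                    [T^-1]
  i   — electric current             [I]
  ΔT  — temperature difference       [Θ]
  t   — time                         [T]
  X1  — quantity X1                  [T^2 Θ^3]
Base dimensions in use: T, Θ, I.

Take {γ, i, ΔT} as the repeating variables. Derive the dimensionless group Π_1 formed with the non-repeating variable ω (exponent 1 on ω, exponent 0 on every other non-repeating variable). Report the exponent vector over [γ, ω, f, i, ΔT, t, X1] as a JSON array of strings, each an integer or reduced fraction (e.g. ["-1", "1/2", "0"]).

["-1", "1", "0", "0", "0", "0", "0"]

Write exponents as rows T,Θ,I / cols γ,ω,f,i,ΔT,t,X1:
  T: [-1 -1 -1  0  0  1  2]
  Θ: [ 0  0  0  0  1  0  3]
  I: [ 0  0  0  1  0  0  0]
Echelon form has 3 nonzero rows (pivots: γ,i,ΔT)
Repeat: γ,i,ΔT; free: ω,f,t,X1
RREF:
  r0: [   1    1    1    0    0   -1   -2]
  r1: [   0    0    0    1    0    0    0]
  r2: [   0    0    0    0    1    0    3]
Fix exponent of ω at 1, f at 0, t at 0, X1 at 0; solve each RREF row for its pivot's exponent:
  r0: exp(γ) + (1)·1 = 0 ⇒ exp(γ) = -1
  r1: exp(i) + (0)·1 = 0 ⇒ exp(i) = 0
  r2: exp(ΔT) + (0)·1 = 0 ⇒ exp(ΔT) = 0
Π_1 = γ^-1 · ω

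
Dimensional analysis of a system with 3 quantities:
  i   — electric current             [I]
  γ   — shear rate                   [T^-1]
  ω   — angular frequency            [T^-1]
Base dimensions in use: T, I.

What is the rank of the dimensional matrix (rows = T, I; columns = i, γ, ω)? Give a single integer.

2

Write exponents as rows T,I / cols i,γ,ω:
  T: [ 0 -1 -1]
  I: [ 1  0  0]
RREF → pivots at {i,γ} ⇒ r = 2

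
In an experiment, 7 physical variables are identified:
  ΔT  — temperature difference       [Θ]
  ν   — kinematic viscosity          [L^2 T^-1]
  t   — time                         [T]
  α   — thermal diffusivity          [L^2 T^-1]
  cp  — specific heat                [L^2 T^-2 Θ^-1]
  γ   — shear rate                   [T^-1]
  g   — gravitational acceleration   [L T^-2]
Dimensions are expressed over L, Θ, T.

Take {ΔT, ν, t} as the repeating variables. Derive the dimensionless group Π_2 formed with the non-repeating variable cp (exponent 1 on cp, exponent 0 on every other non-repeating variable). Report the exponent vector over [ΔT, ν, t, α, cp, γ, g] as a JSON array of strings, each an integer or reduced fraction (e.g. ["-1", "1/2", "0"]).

Dimensional matrix (L×Θ×T by ΔT×ν×t×α×cp×γ×g):
  L: [ 0  2  0  2  2  0  1]
  Θ: [ 1  0  0  0 -1  0  0]
  T: [ 0 -1  1 -1 -2 -1 -2]
RREF → pivots at {ΔT,ν,t} ⇒ r = 3
Repeat: ΔT,ν,t; free: α,cp,γ,g
RREF:
  r0: [   1    0    0    0   -1    0    0]
  r1: [   0    1    0    1    1    0  1/2]
  r2: [   0    0    1    0   -1   -1 -3/2]
Fix exponent of cp at 1, α at 0, γ at 0, g at 0; solve each RREF row for its pivot's exponent:
  r0: exp(ΔT) + (-1)·1 = 0 ⇒ exp(ΔT) = 1
  r1: exp(ν) + (1)·1 = 0 ⇒ exp(ν) = -1
  r2: exp(t) + (-1)·1 = 0 ⇒ exp(t) = 1
Π_2 = ΔT · ν^-1 · t · cp

["1", "-1", "1", "0", "1", "0", "0"]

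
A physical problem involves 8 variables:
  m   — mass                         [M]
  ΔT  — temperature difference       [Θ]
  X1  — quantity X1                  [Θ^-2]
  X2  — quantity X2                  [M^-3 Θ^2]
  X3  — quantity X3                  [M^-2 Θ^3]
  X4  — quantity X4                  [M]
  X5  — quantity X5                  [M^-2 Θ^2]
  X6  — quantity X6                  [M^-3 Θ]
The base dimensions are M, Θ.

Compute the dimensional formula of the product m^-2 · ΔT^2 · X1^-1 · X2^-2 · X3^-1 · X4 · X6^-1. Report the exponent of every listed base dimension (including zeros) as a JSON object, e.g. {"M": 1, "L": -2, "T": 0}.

Dimensional matrix (M×Θ by m×ΔT×X1×X2×X3×X4×X5×X6):
  M: [ 1  0  0 -3 -2  1 -2 -3]
  Θ: [ 0  1 -2  2  3  0  2  1]
  [M]: (-2)·1+(2)·0+(-1)·0+(-2)·-3+(-1)·-2+(1)·1+(-1)·-3 = 10
  [Θ]: (-2)·0+(2)·1+(-1)·-2+(-2)·2+(-1)·3+(1)·0+(-1)·1 = -4
⇒ M^10 Θ^-4

{"M": 10, "Θ": -4}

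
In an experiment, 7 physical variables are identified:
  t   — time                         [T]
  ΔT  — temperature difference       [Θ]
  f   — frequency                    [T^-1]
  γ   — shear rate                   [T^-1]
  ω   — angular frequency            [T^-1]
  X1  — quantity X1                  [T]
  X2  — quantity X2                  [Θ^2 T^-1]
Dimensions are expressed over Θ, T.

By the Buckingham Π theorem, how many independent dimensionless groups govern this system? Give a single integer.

Exponent matrix [Θ,T] × [t,ΔT,f,γ,ω,X1,X2]:
  Θ: [ 0  1  0  0  0  0  2]
  T: [ 1  0 -1 -1 -1  1 -1]
Row reduction gives pivot columns t,ΔT; rank = 2
7 vars − rank 2 = 5 Π groups

5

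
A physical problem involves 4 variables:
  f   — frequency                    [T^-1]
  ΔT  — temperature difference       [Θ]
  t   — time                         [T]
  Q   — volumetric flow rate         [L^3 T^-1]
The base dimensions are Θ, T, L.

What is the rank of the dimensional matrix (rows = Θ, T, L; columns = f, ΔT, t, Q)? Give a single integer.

Dimensional matrix (Θ×T×L by f×ΔT×t×Q):
  Θ: [ 0  1  0  0]
  T: [-1  0  1 -1]
  L: [ 0  0  0  3]
Echelon form has 3 nonzero rows (pivots: f,ΔT,Q)

3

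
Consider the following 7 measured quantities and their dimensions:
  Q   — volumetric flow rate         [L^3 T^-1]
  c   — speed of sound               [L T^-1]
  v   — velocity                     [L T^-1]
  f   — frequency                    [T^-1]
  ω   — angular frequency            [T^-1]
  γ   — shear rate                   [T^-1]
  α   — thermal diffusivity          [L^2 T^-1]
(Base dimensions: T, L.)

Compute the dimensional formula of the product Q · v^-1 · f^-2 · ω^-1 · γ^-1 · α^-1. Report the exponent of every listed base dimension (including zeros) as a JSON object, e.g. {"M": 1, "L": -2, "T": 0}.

Write exponents as rows T,L / cols Q,c,v,f,ω,γ,α:
  T: [-1 -1 -1 -1 -1 -1 -1]
  L: [ 3  1  1  0  0  0  2]
  [T]: (1)·-1+(-1)·-1+(-2)·-1+(-1)·-1+(-1)·-1+(-1)·-1 = 5
  [L]: (1)·3+(-1)·1+(-2)·0+(-1)·0+(-1)·0+(-1)·2 = 0
⇒ T^5

{"T": 5, "L": 0}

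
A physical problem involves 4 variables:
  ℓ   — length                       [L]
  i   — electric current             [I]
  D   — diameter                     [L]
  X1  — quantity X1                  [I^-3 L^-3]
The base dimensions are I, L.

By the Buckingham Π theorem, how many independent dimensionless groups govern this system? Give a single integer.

2

Write exponents as rows I,L / cols ℓ,i,D,X1:
  I: [ 0  1  0 -3]
  L: [ 1  0  1 -3]
Echelon form has 2 nonzero rows (pivots: ℓ,i)
Π count = n − r = 4 − 2 = 2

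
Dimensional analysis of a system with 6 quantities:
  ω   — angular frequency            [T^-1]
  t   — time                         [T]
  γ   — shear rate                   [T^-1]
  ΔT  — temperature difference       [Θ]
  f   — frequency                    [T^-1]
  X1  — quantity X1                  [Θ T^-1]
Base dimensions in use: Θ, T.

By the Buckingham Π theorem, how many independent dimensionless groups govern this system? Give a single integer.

4

Exponent matrix [Θ,T] × [ω,t,γ,ΔT,f,X1]:
  Θ: [ 0  0  0  1  0  1]
  T: [-1  1 -1  0 -1 -1]
Row reduction gives pivot columns ω,ΔT; rank = 2
n=6, r=2 ⇒ 4 dimensionless groups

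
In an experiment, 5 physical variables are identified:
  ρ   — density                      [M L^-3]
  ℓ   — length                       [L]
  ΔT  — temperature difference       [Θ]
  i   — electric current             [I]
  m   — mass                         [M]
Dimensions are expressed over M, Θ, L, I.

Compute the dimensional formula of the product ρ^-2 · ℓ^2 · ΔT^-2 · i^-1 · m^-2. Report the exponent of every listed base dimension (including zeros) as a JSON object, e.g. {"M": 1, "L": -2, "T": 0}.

{"M": -4, "Θ": -2, "L": 8, "I": -1}

Dimensional matrix (M×Θ×L×I by ρ×ℓ×ΔT×i×m):
  M: [ 1  0  0  0  1]
  Θ: [ 0  0  1  0  0]
  L: [-3  1  0  0  0]
  I: [ 0  0  0  1  0]
  [M]: (-2)·1+(2)·0+(-2)·0+(-1)·0+(-2)·1 = -4
  [Θ]: (-2)·0+(2)·0+(-2)·1+(-1)·0+(-2)·0 = -2
  [L]: (-2)·-3+(2)·1+(-2)·0+(-1)·0+(-2)·0 = 8
  [I]: (-2)·0+(2)·0+(-2)·0+(-1)·1+(-2)·0 = -1
⇒ M^-4 Θ^-2 L^8 I^-1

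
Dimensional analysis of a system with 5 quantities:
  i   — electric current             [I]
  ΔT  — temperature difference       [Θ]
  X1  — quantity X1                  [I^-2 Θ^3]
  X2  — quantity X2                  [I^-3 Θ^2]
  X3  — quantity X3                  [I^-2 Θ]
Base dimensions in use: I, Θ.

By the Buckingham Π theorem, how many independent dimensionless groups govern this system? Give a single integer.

Exponent matrix [I,Θ] × [i,ΔT,X1,X2,X3]:
  I: [ 1  0 -2 -3 -2]
  Θ: [ 0  1  3  2  1]
Row reduction gives pivot columns i,ΔT; rank = 2
5 vars − rank 2 = 3 Π groups

3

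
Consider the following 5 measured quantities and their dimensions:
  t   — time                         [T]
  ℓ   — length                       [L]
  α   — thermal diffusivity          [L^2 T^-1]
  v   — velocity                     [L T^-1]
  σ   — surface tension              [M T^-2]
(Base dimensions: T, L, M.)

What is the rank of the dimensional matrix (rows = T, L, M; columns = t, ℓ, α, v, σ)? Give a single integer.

Dimensional matrix (T×L×M by t×ℓ×α×v×σ):
  T: [ 1  0 -1 -1 -2]
  L: [ 0  1  2  1  0]
  M: [ 0  0  0  0  1]
RREF → pivots at {t,ℓ,σ} ⇒ r = 3

3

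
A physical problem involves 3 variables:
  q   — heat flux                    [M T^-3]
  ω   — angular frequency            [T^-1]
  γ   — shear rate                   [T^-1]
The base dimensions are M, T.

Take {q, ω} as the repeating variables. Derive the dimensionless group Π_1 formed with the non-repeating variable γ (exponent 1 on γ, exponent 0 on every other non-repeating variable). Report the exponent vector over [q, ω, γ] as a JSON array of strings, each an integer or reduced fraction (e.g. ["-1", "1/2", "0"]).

Write exponents as rows M,T / cols q,ω,γ:
  M: [ 1  0  0]
  T: [-3 -1 -1]
Row reduction gives pivot columns q,ω; rank = 2
Pivot set = {q,ω}, free = {γ}
RREF:
  r0: [   1    0    0]
  r1: [   0    1    1]
Fix exponent of γ at 1; solve each RREF row for its pivot's exponent:
  r0: exp(q) + (0)·1 = 0 ⇒ exp(q) = 0
  r1: exp(ω) + (1)·1 = 0 ⇒ exp(ω) = -1
Π_1 = ω^-1 · γ

["0", "-1", "1"]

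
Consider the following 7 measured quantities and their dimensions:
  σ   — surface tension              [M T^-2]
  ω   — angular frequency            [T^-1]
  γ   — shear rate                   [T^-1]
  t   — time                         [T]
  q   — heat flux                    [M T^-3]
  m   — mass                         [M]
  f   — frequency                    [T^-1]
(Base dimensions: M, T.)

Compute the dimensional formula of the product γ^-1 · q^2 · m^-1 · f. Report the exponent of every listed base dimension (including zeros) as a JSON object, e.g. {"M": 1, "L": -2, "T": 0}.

{"M": 1, "T": -6}

Write exponents as rows M,T / cols σ,ω,γ,t,q,m,f:
  M: [ 1  0  0  0  1  1  0]
  T: [-2 -1 -1  1 -3  0 -1]
  [M]: (-1)·0+(2)·1+(-1)·1+(1)·0 = 1
  [T]: (-1)·-1+(2)·-3+(-1)·0+(1)·-1 = -6
⇒ M T^-6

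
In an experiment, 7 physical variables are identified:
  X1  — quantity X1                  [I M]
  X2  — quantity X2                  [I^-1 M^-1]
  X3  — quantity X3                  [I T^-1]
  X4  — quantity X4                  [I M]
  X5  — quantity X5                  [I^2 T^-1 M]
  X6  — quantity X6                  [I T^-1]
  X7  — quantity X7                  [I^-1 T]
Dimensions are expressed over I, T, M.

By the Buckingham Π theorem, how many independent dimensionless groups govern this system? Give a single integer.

Write exponents as rows I,T,M / cols X1,X2,X3,X4,X5,X6,X7:
  I: [ 1 -1  1  1  2  1 -1]
  T: [ 0  0 -1  0 -1 -1  1]
  M: [ 1 -1  0  1  1  0  0]
RREF → pivots at {X1,X3} ⇒ r = 2
n=7, r=2 ⇒ 5 dimensionless groups

5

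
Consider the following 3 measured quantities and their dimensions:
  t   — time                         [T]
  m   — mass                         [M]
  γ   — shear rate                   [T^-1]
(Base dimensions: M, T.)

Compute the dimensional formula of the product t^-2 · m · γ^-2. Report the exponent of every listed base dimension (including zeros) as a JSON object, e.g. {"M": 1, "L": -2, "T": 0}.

{"M": 1, "T": 0}

Dimensional matrix (M×T by t×m×γ):
  M: [ 0  1  0]
  T: [ 1  0 -1]
  [M]: (-2)·0+(1)·1+(-2)·0 = 1
  [T]: (-2)·1+(1)·0+(-2)·-1 = 0
⇒ M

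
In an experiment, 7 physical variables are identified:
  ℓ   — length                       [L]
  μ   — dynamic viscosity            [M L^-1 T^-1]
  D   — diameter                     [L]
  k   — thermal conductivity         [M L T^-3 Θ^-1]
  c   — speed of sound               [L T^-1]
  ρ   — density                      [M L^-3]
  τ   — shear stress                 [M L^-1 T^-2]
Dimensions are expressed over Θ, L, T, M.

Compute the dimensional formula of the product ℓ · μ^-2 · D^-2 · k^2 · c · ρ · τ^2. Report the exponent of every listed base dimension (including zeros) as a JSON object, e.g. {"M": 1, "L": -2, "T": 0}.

Write exponents as rows Θ,L,T,M / cols ℓ,μ,D,k,c,ρ,τ:
  Θ: [ 0  0  0 -1  0  0  0]
  L: [ 1 -1  1  1  1 -3 -1]
  T: [ 0 -1  0 -3 -1  0 -2]
  M: [ 0  1  0  1  0  1  1]
  [Θ]: (1)·0+(-2)·0+(-2)·0+(2)·-1+(1)·0+(1)·0+(2)·0 = -2
  [L]: (1)·1+(-2)·-1+(-2)·1+(2)·1+(1)·1+(1)·-3+(2)·-1 = -1
  [T]: (1)·0+(-2)·-1+(-2)·0+(2)·-3+(1)·-1+(1)·0+(2)·-2 = -9
  [M]: (1)·0+(-2)·1+(-2)·0+(2)·1+(1)·0+(1)·1+(2)·1 = 3
⇒ Θ^-2 L^-1 T^-9 M^3

{"Θ": -2, "L": -1, "T": -9, "M": 3}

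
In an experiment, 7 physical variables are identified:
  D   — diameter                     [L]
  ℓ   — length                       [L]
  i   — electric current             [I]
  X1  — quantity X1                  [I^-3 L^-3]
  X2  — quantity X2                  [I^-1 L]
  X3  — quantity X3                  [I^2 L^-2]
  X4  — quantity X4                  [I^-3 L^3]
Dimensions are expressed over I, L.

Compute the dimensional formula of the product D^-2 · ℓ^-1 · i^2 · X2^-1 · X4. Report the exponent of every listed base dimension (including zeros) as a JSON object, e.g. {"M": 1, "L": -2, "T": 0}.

{"I": 0, "L": -1}

Dimensional matrix (I×L by D×ℓ×i×X1×X2×X3×X4):
  I: [ 0  0  1 -3 -1  2 -3]
  L: [ 1  1  0 -3  1 -2  3]
  [I]: (-2)·0+(-1)·0+(2)·1+(-1)·-1+(1)·-3 = 0
  [L]: (-2)·1+(-1)·1+(2)·0+(-1)·1+(1)·3 = -1
⇒ L^-1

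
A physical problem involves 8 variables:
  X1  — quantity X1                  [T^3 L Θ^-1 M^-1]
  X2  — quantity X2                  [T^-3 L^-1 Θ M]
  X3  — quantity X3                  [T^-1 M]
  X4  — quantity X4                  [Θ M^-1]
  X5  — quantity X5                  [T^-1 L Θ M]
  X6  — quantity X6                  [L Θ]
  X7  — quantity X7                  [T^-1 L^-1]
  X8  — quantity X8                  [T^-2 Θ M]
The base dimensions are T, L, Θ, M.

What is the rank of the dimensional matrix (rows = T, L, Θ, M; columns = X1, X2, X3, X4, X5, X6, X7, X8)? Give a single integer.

3

Dimensional matrix (T×L×Θ×M by X1×X2×X3×X4×X5×X6×X7×X8):
  T: [ 3 -3 -1  0 -1  0 -1 -2]
  L: [ 1 -1  0  0  1  1 -1  0]
  Θ: [-1  1  0  1  1  1  0  1]
  M: [-1  1  1 -1  1  0  0  1]
Row reduction gives pivot columns X1,X3,X4; rank = 3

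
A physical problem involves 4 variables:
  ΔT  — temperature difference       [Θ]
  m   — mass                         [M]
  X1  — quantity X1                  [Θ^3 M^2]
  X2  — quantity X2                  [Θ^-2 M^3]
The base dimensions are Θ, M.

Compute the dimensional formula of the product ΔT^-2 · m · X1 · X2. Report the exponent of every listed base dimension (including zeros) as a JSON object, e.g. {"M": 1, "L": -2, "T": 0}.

{"Θ": -1, "M": 6}

Dimensional matrix (Θ×M by ΔT×m×X1×X2):
  Θ: [ 1  0  3 -2]
  M: [ 0  1  2  3]
  [Θ]: (-2)·1+(1)·0+(1)·3+(1)·-2 = -1
  [M]: (-2)·0+(1)·1+(1)·2+(1)·3 = 6
⇒ Θ^-1 M^6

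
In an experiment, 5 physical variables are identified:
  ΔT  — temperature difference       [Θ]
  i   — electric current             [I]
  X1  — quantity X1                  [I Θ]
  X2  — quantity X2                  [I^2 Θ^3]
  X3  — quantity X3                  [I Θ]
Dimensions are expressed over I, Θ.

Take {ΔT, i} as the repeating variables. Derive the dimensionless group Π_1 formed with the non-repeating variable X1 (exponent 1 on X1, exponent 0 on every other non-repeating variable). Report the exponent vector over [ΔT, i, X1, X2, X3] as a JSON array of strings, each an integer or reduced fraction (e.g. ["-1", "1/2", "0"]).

Exponent matrix [I,Θ] × [ΔT,i,X1,X2,X3]:
  I: [ 0  1  1  2  1]
  Θ: [ 1  0  1  3  1]
Row reduction gives pivot columns ΔT,i; rank = 2
Repeat: ΔT,i; free: X1,X2,X3
RREF:
  r0: [   1    0    1    3    1]
  r1: [   0    1    1    2    1]
Fix exponent of X1 at 1, X2 at 0, X3 at 0; solve each RREF row for its pivot's exponent:
  r0: exp(ΔT) + (1)·1 = 0 ⇒ exp(ΔT) = -1
  r1: exp(i) + (1)·1 = 0 ⇒ exp(i) = -1
Π_1 = ΔT^-1 · i^-1 · X1

["-1", "-1", "1", "0", "0"]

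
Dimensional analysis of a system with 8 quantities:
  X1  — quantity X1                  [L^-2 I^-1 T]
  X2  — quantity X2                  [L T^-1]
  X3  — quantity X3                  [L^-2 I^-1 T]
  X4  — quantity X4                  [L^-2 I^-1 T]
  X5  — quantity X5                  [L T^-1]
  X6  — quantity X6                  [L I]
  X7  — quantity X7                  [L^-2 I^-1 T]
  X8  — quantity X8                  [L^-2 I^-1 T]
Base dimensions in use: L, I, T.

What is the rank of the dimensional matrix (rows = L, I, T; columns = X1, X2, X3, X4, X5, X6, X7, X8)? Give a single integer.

Dimensional matrix (L×I×T by X1×X2×X3×X4×X5×X6×X7×X8):
  L: [-2  1 -2 -2  1  1 -2 -2]
  I: [-1  0 -1 -1  0  1 -1 -1]
  T: [ 1 -1  1  1 -1  0  1  1]
Echelon form has 2 nonzero rows (pivots: X1,X2)

2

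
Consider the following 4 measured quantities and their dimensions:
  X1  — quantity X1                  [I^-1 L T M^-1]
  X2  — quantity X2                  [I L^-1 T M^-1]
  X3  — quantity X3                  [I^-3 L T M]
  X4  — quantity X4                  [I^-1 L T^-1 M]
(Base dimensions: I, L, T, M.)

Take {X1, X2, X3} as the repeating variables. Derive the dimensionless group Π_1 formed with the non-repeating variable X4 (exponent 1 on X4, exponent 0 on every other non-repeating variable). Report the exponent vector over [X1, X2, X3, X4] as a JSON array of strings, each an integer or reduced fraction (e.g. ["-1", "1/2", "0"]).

["0", "1", "0", "1"]

Dimensional matrix (I×L×T×M by X1×X2×X3×X4):
  I: [-1  1 -3 -1]
  L: [ 1 -1  1  1]
  T: [ 1  1  1 -1]
  M: [-1 -1  1  1]
Echelon form has 3 nonzero rows (pivots: X1,X2,X3)
Pivot set = {X1,X2,X3}, free = {X4}
RREF:
  r0: [   1    0    0    0]
  r1: [   0    1    0   -1]
  r2: [   0    0    1    0]
  r3: [   0    0    0    0]
Fix exponent of X4 at 1; solve each RREF row for its pivot's exponent:
  r0: exp(X1) + (0)·1 = 0 ⇒ exp(X1) = 0
  r1: exp(X2) + (-1)·1 = 0 ⇒ exp(X2) = 1
  r2: exp(X3) + (0)·1 = 0 ⇒ exp(X3) = 0
Π_1 = X2 · X4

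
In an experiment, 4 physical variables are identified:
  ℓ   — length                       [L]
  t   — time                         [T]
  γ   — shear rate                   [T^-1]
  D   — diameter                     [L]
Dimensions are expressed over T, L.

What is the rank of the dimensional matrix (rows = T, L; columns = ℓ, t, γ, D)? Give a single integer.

2

Dimensional matrix (T×L by ℓ×t×γ×D):
  T: [ 0  1 -1  0]
  L: [ 1  0  0  1]
RREF → pivots at {ℓ,t} ⇒ r = 2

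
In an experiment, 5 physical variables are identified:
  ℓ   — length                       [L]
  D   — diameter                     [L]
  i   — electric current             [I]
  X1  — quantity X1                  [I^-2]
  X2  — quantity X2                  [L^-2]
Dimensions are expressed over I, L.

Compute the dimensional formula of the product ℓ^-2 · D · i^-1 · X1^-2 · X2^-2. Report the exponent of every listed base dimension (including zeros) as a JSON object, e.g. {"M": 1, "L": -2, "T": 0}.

{"I": 3, "L": 3}

Dimensional matrix (I×L by ℓ×D×i×X1×X2):
  I: [ 0  0  1 -2  0]
  L: [ 1  1  0  0 -2]
  [I]: (-2)·0+(1)·0+(-1)·1+(-2)·-2+(-2)·0 = 3
  [L]: (-2)·1+(1)·1+(-1)·0+(-2)·0+(-2)·-2 = 3
⇒ I^3 L^3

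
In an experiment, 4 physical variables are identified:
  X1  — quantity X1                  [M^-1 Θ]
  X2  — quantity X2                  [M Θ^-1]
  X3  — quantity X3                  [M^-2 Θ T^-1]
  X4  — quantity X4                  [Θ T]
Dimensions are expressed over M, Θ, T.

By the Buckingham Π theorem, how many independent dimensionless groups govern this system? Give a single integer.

2

Dimensional matrix (M×Θ×T by X1×X2×X3×X4):
  M: [-1  1 -2  0]
  Θ: [ 1 -1  1  1]
  T: [ 0  0 -1  1]
RREF → pivots at {X1,X3} ⇒ r = 2
n=4, r=2 ⇒ 2 dimensionless groups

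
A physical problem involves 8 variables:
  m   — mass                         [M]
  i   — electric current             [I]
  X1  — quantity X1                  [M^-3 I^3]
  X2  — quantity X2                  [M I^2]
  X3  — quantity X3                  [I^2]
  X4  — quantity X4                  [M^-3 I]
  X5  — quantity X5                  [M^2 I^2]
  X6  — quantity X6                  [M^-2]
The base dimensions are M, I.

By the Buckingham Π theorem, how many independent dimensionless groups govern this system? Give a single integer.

6

Dimensional matrix (M×I by m×i×X1×X2×X3×X4×X5×X6):
  M: [ 1  0 -3  1  0 -3  2 -2]
  I: [ 0  1  3  2  2  1  2  0]
Row reduction gives pivot columns m,i; rank = 2
n=8, r=2 ⇒ 6 dimensionless groups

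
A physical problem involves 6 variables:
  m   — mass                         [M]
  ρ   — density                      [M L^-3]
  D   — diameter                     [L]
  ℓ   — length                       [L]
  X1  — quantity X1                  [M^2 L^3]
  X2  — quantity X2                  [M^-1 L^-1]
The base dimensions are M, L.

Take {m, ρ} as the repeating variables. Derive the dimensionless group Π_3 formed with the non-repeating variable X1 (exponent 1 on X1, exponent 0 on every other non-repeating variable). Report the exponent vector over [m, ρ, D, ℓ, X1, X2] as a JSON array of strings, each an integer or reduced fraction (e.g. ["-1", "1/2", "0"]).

Write exponents as rows M,L / cols m,ρ,D,ℓ,X1,X2:
  M: [ 1  1  0  0  2 -1]
  L: [ 0 -3  1  1  3 -1]
Echelon form has 2 nonzero rows (pivots: m,ρ)
Pivot set = {m,ρ}, free = {D,ℓ,X1,X2}
RREF:
  r0: [   1    0  1/3  1/3    3 -4/3]
  r1: [   0    1 -1/3 -1/3   -1  1/3]
Fix exponent of X1 at 1, D at 0, ℓ at 0, X2 at 0; solve each RREF row for its pivot's exponent:
  r0: exp(m) + (3)·1 = 0 ⇒ exp(m) = -3
  r1: exp(ρ) + (-1)·1 = 0 ⇒ exp(ρ) = 1
Π_3 = m^-3 · ρ · X1

["-3", "1", "0", "0", "1", "0"]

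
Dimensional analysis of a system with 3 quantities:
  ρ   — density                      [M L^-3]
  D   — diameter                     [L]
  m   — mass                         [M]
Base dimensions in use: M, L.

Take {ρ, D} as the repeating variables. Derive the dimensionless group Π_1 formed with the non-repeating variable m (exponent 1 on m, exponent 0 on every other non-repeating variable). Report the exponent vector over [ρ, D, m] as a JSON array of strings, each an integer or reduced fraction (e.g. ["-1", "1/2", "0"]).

Exponent matrix [M,L] × [ρ,D,m]:
  M: [ 1  0  1]
  L: [-3  1  0]
Row reduction gives pivot columns ρ,D; rank = 2
Pivot set = {ρ,D}, free = {m}
RREF:
  r0: [   1    0    1]
  r1: [   0    1    3]
Fix exponent of m at 1; solve each RREF row for its pivot's exponent:
  r0: exp(ρ) + (1)·1 = 0 ⇒ exp(ρ) = -1
  r1: exp(D) + (3)·1 = 0 ⇒ exp(D) = -3
Π_1 = ρ^-1 · D^-3 · m

["-1", "-3", "1"]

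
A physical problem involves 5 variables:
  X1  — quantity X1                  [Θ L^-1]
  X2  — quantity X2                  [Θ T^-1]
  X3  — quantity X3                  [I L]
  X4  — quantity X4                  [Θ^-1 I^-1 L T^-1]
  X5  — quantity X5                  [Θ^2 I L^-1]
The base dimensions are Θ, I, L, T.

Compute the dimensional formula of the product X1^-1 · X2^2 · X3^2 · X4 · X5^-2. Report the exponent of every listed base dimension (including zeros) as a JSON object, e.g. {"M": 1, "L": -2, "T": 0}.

{"Θ": -4, "I": -1, "L": 6, "T": -3}

Dimensional matrix (Θ×I×L×T by X1×X2×X3×X4×X5):
  Θ: [ 1  1  0 -1  2]
  I: [ 0  0  1 -1  1]
  L: [-1  0  1  1 -1]
  T: [ 0 -1  0 -1  0]
  [Θ]: (-1)·1+(2)·1+(2)·0+(1)·-1+(-2)·2 = -4
  [I]: (-1)·0+(2)·0+(2)·1+(1)·-1+(-2)·1 = -1
  [L]: (-1)·-1+(2)·0+(2)·1+(1)·1+(-2)·-1 = 6
  [T]: (-1)·0+(2)·-1+(2)·0+(1)·-1+(-2)·0 = -3
⇒ Θ^-4 I^-1 L^6 T^-3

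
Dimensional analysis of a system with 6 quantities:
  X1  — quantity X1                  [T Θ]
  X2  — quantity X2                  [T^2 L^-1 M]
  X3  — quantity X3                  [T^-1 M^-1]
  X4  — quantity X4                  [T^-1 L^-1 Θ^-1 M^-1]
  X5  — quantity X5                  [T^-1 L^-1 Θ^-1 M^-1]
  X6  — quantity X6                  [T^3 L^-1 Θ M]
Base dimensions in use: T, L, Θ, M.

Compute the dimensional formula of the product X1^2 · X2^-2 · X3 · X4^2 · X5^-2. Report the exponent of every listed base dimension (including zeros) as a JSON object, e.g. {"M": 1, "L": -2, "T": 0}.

{"T": -3, "L": 2, "Θ": 2, "M": -3}

Write exponents as rows T,L,Θ,M / cols X1,X2,X3,X4,X5,X6:
  T: [ 1  2 -1 -1 -1  3]
  L: [ 0 -1  0 -1 -1 -1]
  Θ: [ 1  0  0 -1 -1  1]
  M: [ 0  1 -1 -1 -1  1]
  [T]: (2)·1+(-2)·2+(1)·-1+(2)·-1+(-2)·-1 = -3
  [L]: (2)·0+(-2)·-1+(1)·0+(2)·-1+(-2)·-1 = 2
  [Θ]: (2)·1+(-2)·0+(1)·0+(2)·-1+(-2)·-1 = 2
  [M]: (2)·0+(-2)·1+(1)·-1+(2)·-1+(-2)·-1 = -3
⇒ T^-3 L^2 Θ^2 M^-3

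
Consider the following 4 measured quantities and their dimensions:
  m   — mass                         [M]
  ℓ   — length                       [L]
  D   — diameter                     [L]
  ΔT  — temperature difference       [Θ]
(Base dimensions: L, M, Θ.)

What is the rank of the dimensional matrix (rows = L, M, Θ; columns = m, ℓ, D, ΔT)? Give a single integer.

3

Exponent matrix [L,M,Θ] × [m,ℓ,D,ΔT]:
  L: [ 0  1  1  0]
  M: [ 1  0  0  0]
  Θ: [ 0  0  0  1]
RREF → pivots at {m,ℓ,ΔT} ⇒ r = 3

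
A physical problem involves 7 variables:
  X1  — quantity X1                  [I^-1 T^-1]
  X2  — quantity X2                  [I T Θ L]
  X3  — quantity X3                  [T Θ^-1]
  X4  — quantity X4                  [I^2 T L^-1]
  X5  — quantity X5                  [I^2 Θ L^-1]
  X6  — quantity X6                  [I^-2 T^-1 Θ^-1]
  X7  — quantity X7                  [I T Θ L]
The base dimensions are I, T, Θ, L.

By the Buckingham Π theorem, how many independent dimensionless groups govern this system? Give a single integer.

4

Exponent matrix [I,T,Θ,L] × [X1,X2,X3,X4,X5,X6,X7]:
  I: [-1  1  0  2  2 -2  1]
  T: [-1  1  1  1  0 -1  1]
  Θ: [ 0  1 -1  0  1 -1  1]
  L: [ 0  1  0 -1 -1  0  1]
RREF → pivots at {X1,X2,X3} ⇒ r = 3
Π count = n − r = 7 − 3 = 4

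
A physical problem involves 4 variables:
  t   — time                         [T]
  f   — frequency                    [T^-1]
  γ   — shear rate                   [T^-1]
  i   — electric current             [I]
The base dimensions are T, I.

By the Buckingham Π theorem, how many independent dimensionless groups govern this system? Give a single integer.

2

Dimensional matrix (T×I by t×f×γ×i):
  T: [ 1 -1 -1  0]
  I: [ 0  0  0  1]
Echelon form has 2 nonzero rows (pivots: t,i)
4 vars − rank 2 = 2 Π groups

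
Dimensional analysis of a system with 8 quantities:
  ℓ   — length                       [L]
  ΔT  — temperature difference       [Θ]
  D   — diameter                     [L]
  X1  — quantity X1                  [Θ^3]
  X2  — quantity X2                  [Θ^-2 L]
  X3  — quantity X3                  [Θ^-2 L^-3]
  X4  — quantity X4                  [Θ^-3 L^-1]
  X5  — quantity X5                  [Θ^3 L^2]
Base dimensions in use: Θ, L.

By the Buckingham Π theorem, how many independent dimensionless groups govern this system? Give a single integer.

6

Write exponents as rows Θ,L / cols ℓ,ΔT,D,X1,X2,X3,X4,X5:
  Θ: [ 0  1  0  3 -2 -2 -3  3]
  L: [ 1  0  1  0  1 -3 -1  2]
RREF → pivots at {ℓ,ΔT} ⇒ r = 2
n=8, r=2 ⇒ 6 dimensionless groups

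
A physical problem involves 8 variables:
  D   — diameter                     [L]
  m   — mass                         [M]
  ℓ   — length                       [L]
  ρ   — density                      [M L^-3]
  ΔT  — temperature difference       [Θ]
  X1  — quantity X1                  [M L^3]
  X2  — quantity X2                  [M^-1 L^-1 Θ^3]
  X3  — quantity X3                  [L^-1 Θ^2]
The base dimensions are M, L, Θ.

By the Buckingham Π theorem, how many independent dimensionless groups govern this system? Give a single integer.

5

Exponent matrix [M,L,Θ] × [D,m,ℓ,ρ,ΔT,X1,X2,X3]:
  M: [ 0  1  0  1  0  1 -1  0]
  L: [ 1  0  1 -3  0  3 -1 -1]
  Θ: [ 0  0  0  0  1  0  3  2]
Row reduction gives pivot columns D,m,ΔT; rank = 3
n=8, r=3 ⇒ 5 dimensionless groups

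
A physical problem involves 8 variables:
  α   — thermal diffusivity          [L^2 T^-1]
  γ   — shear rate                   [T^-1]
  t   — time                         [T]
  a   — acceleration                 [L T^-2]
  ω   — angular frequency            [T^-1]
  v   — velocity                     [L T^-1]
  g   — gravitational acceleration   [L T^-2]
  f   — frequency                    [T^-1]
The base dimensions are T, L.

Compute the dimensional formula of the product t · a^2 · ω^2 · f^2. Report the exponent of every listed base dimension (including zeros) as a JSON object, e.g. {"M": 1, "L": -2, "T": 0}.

{"T": -7, "L": 2}

Write exponents as rows T,L / cols α,γ,t,a,ω,v,g,f:
  T: [-1 -1  1 -2 -1 -1 -2 -1]
  L: [ 2  0  0  1  0  1  1  0]
  [T]: (1)·1+(2)·-2+(2)·-1+(2)·-1 = -7
  [L]: (1)·0+(2)·1+(2)·0+(2)·0 = 2
⇒ T^-7 L^2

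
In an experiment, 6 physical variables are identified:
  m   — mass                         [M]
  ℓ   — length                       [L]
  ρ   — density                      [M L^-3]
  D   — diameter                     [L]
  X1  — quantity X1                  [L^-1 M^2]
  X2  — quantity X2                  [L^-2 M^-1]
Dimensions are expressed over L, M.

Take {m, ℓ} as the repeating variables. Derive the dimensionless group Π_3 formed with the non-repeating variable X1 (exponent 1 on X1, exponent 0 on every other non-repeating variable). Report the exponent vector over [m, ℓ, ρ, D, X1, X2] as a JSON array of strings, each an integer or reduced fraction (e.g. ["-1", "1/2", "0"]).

Dimensional matrix (L×M by m×ℓ×ρ×D×X1×X2):
  L: [ 0  1 -3  1 -1 -2]
  M: [ 1  0  1  0  2 -1]
RREF → pivots at {m,ℓ} ⇒ r = 2
Repeat: m,ℓ; free: ρ,D,X1,X2
RREF:
  r0: [   1    0    1    0    2   -1]
  r1: [   0    1   -3    1   -1   -2]
Fix exponent of X1 at 1, ρ at 0, D at 0, X2 at 0; solve each RREF row for its pivot's exponent:
  r0: exp(m) + (2)·1 = 0 ⇒ exp(m) = -2
  r1: exp(ℓ) + (-1)·1 = 0 ⇒ exp(ℓ) = 1
Π_3 = m^-2 · ℓ · X1

["-2", "1", "0", "0", "1", "0"]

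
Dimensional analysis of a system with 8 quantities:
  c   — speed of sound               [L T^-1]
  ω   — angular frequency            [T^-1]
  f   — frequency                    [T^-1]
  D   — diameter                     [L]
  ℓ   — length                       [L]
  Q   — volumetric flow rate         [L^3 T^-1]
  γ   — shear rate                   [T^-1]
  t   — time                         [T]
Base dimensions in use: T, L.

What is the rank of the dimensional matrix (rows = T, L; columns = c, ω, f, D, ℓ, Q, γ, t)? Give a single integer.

Dimensional matrix (T×L by c×ω×f×D×ℓ×Q×γ×t):
  T: [-1 -1 -1  0  0 -1 -1  1]
  L: [ 1  0  0  1  1  3  0  0]
RREF → pivots at {c,ω} ⇒ r = 2

2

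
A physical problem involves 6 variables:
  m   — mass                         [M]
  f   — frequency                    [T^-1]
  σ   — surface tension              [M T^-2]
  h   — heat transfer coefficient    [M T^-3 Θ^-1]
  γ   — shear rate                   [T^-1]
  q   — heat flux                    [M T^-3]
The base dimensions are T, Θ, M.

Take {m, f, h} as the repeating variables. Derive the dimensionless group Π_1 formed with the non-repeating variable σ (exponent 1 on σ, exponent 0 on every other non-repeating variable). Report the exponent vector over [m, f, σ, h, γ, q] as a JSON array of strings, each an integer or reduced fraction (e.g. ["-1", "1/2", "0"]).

Write exponents as rows T,Θ,M / cols m,f,σ,h,γ,q:
  T: [ 0 -1 -2 -3 -1 -3]
  Θ: [ 0  0  0 -1  0  0]
  M: [ 1  0  1  1  0  1]
Echelon form has 3 nonzero rows (pivots: m,f,h)
Pivot set = {m,f,h}, free = {σ,γ,q}
RREF:
  r0: [   1    0    1    0    0    1]
  r1: [   0    1    2    0    1    3]
  r2: [   0    0    0    1    0    0]
Fix exponent of σ at 1, γ at 0, q at 0; solve each RREF row for its pivot's exponent:
  r0: exp(m) + (1)·1 = 0 ⇒ exp(m) = -1
  r1: exp(f) + (2)·1 = 0 ⇒ exp(f) = -2
  r2: exp(h) + (0)·1 = 0 ⇒ exp(h) = 0
Π_1 = m^-1 · f^-2 · σ

["-1", "-2", "1", "0", "0", "0"]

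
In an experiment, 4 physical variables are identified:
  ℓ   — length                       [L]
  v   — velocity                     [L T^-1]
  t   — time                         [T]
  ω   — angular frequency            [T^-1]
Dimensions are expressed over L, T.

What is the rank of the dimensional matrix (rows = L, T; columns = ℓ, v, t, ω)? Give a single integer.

2

Dimensional matrix (L×T by ℓ×v×t×ω):
  L: [ 1  1  0  0]
  T: [ 0 -1  1 -1]
Echelon form has 2 nonzero rows (pivots: ℓ,v)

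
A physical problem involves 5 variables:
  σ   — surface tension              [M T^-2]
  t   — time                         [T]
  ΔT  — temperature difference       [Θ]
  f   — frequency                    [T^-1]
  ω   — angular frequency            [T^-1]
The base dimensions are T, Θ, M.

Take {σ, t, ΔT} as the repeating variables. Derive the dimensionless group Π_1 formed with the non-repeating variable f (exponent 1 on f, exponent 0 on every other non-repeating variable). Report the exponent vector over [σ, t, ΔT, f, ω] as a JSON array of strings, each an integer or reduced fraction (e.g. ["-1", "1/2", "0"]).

Exponent matrix [T,Θ,M] × [σ,t,ΔT,f,ω]:
  T: [-2  1  0 -1 -1]
  Θ: [ 0  0  1  0  0]
  M: [ 1  0  0  0  0]
Row reduction gives pivot columns σ,t,ΔT; rank = 3
Repeat: σ,t,ΔT; free: f,ω
RREF:
  r0: [   1    0    0    0    0]
  r1: [   0    1    0   -1   -1]
  r2: [   0    0    1    0    0]
Fix exponent of f at 1, ω at 0; solve each RREF row for its pivot's exponent:
  r0: exp(σ) + (0)·1 = 0 ⇒ exp(σ) = 0
  r1: exp(t) + (-1)·1 = 0 ⇒ exp(t) = 1
  r2: exp(ΔT) + (0)·1 = 0 ⇒ exp(ΔT) = 0
Π_1 = t · f

["0", "1", "0", "1", "0"]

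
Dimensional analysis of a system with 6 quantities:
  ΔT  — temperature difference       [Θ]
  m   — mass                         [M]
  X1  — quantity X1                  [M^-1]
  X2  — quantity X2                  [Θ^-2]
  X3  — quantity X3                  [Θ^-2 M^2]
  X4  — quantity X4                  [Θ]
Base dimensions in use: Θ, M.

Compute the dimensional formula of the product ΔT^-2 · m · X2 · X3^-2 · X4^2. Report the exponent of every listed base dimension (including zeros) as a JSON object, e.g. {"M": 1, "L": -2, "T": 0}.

{"Θ": 2, "M": -3}

Write exponents as rows Θ,M / cols ΔT,m,X1,X2,X3,X4:
  Θ: [ 1  0  0 -2 -2  1]
  M: [ 0  1 -1  0  2  0]
  [Θ]: (-2)·1+(1)·0+(1)·-2+(-2)·-2+(2)·1 = 2
  [M]: (-2)·0+(1)·1+(1)·0+(-2)·2+(2)·0 = -3
⇒ Θ^2 M^-3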